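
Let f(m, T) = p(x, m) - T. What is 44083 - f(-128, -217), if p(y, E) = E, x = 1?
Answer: 43994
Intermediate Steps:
f(m, T) = m - T
44083 - f(-128, -217) = 44083 - (-128 - 1*(-217)) = 44083 - (-128 + 217) = 44083 - 1*89 = 44083 - 89 = 43994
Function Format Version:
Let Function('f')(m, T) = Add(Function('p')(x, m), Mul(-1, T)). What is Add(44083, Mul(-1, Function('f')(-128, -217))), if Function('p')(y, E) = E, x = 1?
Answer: 43994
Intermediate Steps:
Function('f')(m, T) = Add(m, Mul(-1, T))
Add(44083, Mul(-1, Function('f')(-128, -217))) = Add(44083, Mul(-1, Add(-128, Mul(-1, -217)))) = Add(44083, Mul(-1, Add(-128, 217))) = Add(44083, Mul(-1, 89)) = Add(44083, -89) = 43994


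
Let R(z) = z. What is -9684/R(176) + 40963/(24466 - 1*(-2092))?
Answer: -31247273/584276 ≈ -53.480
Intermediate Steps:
-9684/R(176) + 40963/(24466 - 1*(-2092)) = -9684/176 + 40963/(24466 - 1*(-2092)) = -9684*1/176 + 40963/(24466 + 2092) = -2421/44 + 40963/26558 = -31247273/584276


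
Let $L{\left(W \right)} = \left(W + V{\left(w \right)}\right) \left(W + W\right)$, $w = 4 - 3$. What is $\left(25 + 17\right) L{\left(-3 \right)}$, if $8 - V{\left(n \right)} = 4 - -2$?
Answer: $252$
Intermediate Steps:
$w = 1$ ($w = 4 - 3 = 1$)
$V{\left(n \right)} = 2$ ($V{\left(n \right)} = 8 - \left(4 - -2\right) = 8 - \left(4 + 2\right) = 8 - 6 = 2$)
$L{\left(W \right)} = 2 W \left(2 + W\right)$ ($L{\left(W \right)} = \left(W + 2\right) \left(W + W\right) = \left(2 + W\right) 2 W = 2 W \left(2 + W\right)$)
$\left(25 + 17\right) L{\left(-3 \right)} = \left(25 + 17\right) 2 \left(-3\right) \left(2 - 3\right) = 42 \cdot 2 \left(-3\right) \left(-1\right) = 42 \cdot 6 = 252$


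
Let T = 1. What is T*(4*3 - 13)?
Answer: -1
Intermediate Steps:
T*(4*3 - 13) = 1*(4*3 - 13) = 1*(12 - 13) = 1*(-1) = -1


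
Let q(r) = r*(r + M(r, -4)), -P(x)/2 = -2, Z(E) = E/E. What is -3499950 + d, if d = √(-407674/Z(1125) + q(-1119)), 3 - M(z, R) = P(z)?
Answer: -3499950 + √845606 ≈ -3.4990e+6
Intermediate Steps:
Z(E) = 1
P(x) = 4 (P(x) = -2*(-2) = 4)
M(z, R) = -1 (M(z, R) = 3 - 1*4 = 3 - 4 = -1)
q(r) = r*(-1 + r) (q(r) = r*(r - 1) = r*(-1 + r))
d = √845606 (d = √(-407674/1 - 1119*(-1 - 1119)) = √(-407674*1 - 1119*(-1120)) = √(-407674 + 1253280) = √845606 ≈ 919.57)
-3499950 + d = -3499950 + √845606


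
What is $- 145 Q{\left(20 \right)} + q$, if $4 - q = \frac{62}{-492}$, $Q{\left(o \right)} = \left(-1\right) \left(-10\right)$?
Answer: $- \frac{355685}{246} \approx -1445.9$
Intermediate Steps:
$Q{\left(o \right)} = 10$
$q = \frac{1015}{246}$ ($q = 4 - \frac{62}{-492} = 4 - 62 \left(- \frac{1}{492}\right) = 4 - - \frac{31}{246} = 4 + \frac{31}{246} = \frac{1015}{246} \approx 4.126$)
$- 145 Q{\left(20 \right)} + q = \left(-145\right) 10 + \frac{1015}{246} = -1450 + \frac{1015}{246} = - \frac{355685}{246}$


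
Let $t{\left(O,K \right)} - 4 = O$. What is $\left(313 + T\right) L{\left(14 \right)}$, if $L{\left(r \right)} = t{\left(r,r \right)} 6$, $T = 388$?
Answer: $75708$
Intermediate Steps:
$t{\left(O,K \right)} = 4 + O$
$L{\left(r \right)} = 24 + 6 r$ ($L{\left(r \right)} = \left(4 + r\right) 6 = 24 + 6 r$)
$\left(313 + T\right) L{\left(14 \right)} = \left(313 + 388\right) \left(24 + 6 \cdot 14\right) = 701 \left(24 + 84\right) = 701 \cdot 108 = 75708$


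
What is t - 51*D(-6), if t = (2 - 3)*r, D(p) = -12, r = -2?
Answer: 614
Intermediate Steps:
t = 2 (t = (2 - 3)*(-2) = -1*(-2) = 2)
t - 51*D(-6) = 2 - 51*(-12) = 2 + 612 = 614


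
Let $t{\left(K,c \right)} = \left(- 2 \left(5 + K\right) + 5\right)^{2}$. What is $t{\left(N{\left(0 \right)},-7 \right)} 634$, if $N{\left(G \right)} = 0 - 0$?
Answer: $15850$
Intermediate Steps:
$N{\left(G \right)} = 0$ ($N{\left(G \right)} = 0 + 0 = 0$)
$t{\left(K,c \right)} = \left(-5 - 2 K\right)^{2}$ ($t{\left(K,c \right)} = \left(\left(-10 - 2 K\right) + 5\right)^{2} = \left(-5 - 2 K\right)^{2}$)
$t{\left(N{\left(0 \right)},-7 \right)} 634 = \left(5 + 2 \cdot 0\right)^{2} \cdot 634 = \left(5 + 0\right)^{2} \cdot 634 = 5^{2} \cdot 634 = 25 \cdot 634 = 15850$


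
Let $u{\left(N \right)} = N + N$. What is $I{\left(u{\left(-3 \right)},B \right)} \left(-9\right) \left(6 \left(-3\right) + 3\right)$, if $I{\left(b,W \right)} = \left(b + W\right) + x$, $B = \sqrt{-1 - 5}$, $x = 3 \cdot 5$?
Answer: $1215 + 135 i \sqrt{6} \approx 1215.0 + 330.68 i$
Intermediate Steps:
$x = 15$
$u{\left(N \right)} = 2 N$
$B = i \sqrt{6}$ ($B = \sqrt{-6} = i \sqrt{6} \approx 2.4495 i$)
$I{\left(b,W \right)} = 15 + W + b$ ($I{\left(b,W \right)} = \left(b + W\right) + 15 = \left(W + b\right) + 15 = 15 + W + b$)
$I{\left(u{\left(-3 \right)},B \right)} \left(-9\right) \left(6 \left(-3\right) + 3\right) = \left(15 + i \sqrt{6} + 2 \left(-3\right)\right) \left(-9\right) \left(6 \left(-3\right) + 3\right) = \left(15 + i \sqrt{6} - 6\right) \left(-9\right) \left(-18 + 3\right) = \left(9 + i \sqrt{6}\right) \left(-9\right) \left(-15\right) = \left(-81 - 9 i \sqrt{6}\right) \left(-15\right) = 1215 + 135 i \sqrt{6}$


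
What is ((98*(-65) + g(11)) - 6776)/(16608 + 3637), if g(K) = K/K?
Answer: -2629/4049 ≈ -0.64930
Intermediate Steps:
g(K) = 1
((98*(-65) + g(11)) - 6776)/(16608 + 3637) = ((98*(-65) + 1) - 6776)/(16608 + 3637) = ((-6370 + 1) - 6776)/20245 = (-6369 - 6776)*(1/20245) = -13145*1/20245 = -2629/4049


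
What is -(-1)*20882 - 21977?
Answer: -1095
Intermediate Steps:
-(-1)*20882 - 21977 = -1*(-20882) - 21977 = 20882 - 21977 = -1095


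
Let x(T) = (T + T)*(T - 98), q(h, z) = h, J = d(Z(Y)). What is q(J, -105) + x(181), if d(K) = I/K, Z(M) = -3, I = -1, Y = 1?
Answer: 90139/3 ≈ 30046.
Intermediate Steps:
d(K) = -1/K
J = 1/3 (J = -1/(-3) = -1*(-1/3) = 1/3 ≈ 0.33333)
x(T) = 2*T*(-98 + T) (x(T) = (2*T)*(-98 + T) = 2*T*(-98 + T))
q(J, -105) + x(181) = 1/3 + 2*181*(-98 + 181) = 1/3 + 2*181*83 = 1/3 + 30046 = 90139/3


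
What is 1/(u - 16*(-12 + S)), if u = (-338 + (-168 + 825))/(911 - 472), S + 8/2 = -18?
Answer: 439/239135 ≈ 0.0018358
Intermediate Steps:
S = -22 (S = -4 - 18 = -22)
u = 319/439 (u = (-338 + 657)/439 = 319*(1/439) = 319/439 ≈ 0.72665)
1/(u - 16*(-12 + S)) = 1/(319/439 - 16*(-12 - 22)) = 1/(319/439 - 16*(-34)) = 1/(319/439 - 1*(-544)) = 1/(319/439 + 544) = 1/(239135/439) = 439/239135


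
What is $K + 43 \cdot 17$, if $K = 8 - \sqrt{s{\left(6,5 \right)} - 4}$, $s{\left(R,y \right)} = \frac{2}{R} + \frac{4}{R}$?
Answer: $739 - i \sqrt{3} \approx 739.0 - 1.732 i$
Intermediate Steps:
$s{\left(R,y \right)} = \frac{6}{R}$
$K = 8 - i \sqrt{3}$ ($K = 8 - \sqrt{\frac{6}{6} - 4} = 8 - \sqrt{6 \cdot \frac{1}{6} - 4} = 8 - \sqrt{1 - 4} = 8 - \sqrt{-3} = 8 - i \sqrt{3} \approx 8.0 - 1.732 i$)
$K + 43 \cdot 17 = \left(8 - i \sqrt{3}\right) + 43 \cdot 17 = \left(8 - i \sqrt{3}\right) + 731 = 739 - i \sqrt{3}$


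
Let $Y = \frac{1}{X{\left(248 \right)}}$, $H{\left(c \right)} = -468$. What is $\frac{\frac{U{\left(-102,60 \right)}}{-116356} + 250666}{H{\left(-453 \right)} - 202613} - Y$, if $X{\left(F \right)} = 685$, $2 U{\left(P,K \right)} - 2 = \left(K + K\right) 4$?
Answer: $- \frac{20002677298511}{16186339592660} \approx -1.2358$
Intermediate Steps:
$U{\left(P,K \right)} = 1 + 4 K$ ($U{\left(P,K \right)} = 1 + \frac{\left(K + K\right) 4}{2} = 1 + \frac{2 K 4}{2} = 1 + \frac{8 K}{2} = 1 + 4 K$)
$Y = \frac{1}{685} \approx 0.0014599$
$\frac{\frac{U{\left(-102,60 \right)}}{-116356} + 250666}{H{\left(-453 \right)} - 202613} - Y = \frac{\frac{1 + 4 \cdot 60}{-116356} + 250666}{-468 - 202613} - \frac{1}{685} = \frac{\left(1 + 240\right) \left(- \frac{1}{116356}\right) + 250666}{-203081} - \frac{1}{685} = \left(241 \left(- \frac{1}{116356}\right) + 250666\right) \left(- \frac{1}{203081}\right) - \frac{1}{685} = \left(- \frac{241}{116356} + 250666\right) \left(- \frac{1}{203081}\right) - \frac{1}{685} = \frac{29166492855}{116356} \left(- \frac{1}{203081}\right) - \frac{1}{685} = - \frac{29166492855}{23629692836} - \frac{1}{685} = - \frac{20002677298511}{16186339592660}$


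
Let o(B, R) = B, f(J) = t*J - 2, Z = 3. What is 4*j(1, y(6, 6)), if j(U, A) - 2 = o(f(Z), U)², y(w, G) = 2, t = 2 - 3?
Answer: 108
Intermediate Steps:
t = -1
f(J) = -2 - J (f(J) = -J - 2 = -2 - J)
j(U, A) = 27 (j(U, A) = 2 + (-2 - 1*3)² = 2 + (-2 - 3)² = 2 + (-5)² = 2 + 25 = 27)
4*j(1, y(6, 6)) = 4*27 = 108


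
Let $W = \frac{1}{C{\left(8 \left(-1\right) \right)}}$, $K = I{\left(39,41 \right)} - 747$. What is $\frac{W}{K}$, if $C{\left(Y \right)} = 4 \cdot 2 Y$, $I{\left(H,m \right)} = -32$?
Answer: $\frac{1}{49856} \approx 2.0058 \cdot 10^{-5}$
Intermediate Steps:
$C{\left(Y \right)} = 8 Y$
$K = -779$ ($K = -32 - 747 = -779$)
$W = - \frac{1}{64}$ ($W = \frac{1}{8 \cdot 8 \left(-1\right)} = \frac{1}{8 \left(-8\right)} = \frac{1}{-64} = - \frac{1}{64} \approx -0.015625$)
$\frac{W}{K} = - \frac{1}{64 \left(-779\right)} = \left(- \frac{1}{64}\right) \left(- \frac{1}{779}\right) = \frac{1}{49856}$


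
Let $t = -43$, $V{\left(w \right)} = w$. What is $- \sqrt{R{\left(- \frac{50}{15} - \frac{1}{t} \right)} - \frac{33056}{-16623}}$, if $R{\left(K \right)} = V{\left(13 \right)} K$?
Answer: $- \frac{i \sqrt{2329948700543}}{238263} \approx - 6.4064 i$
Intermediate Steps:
$R{\left(K \right)} = 13 K$
$- \sqrt{R{\left(- \frac{50}{15} - \frac{1}{t} \right)} - \frac{33056}{-16623}} = - \sqrt{13 \left(- \frac{50}{15} - \frac{1}{-43}\right) - \frac{33056}{-16623}} = - \sqrt{13 \left(\left(-50\right) \frac{1}{15} - - \frac{1}{43}\right) - - \frac{33056}{16623}} = - \sqrt{13 \left(- \frac{10}{3} + \frac{1}{43}\right) + \frac{33056}{16623}} = - \sqrt{13 \left(- \frac{427}{129}\right) + \frac{33056}{16623}} = - \sqrt{- \frac{5551}{129} + \frac{33056}{16623}} = - \sqrt{- \frac{29336683}{714789}} = - \frac{i \sqrt{2329948700543}}{238263}$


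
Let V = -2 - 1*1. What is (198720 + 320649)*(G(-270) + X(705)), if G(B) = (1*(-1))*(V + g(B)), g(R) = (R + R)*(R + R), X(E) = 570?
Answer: -151150401963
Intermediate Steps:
g(R) = 4*R² (g(R) = (2*R)*(2*R) = 4*R²)
V = -3 (V = -2 - 1 = -3)
G(B) = 3 - 4*B² (G(B) = (1*(-1))*(-3 + 4*B²) = -(-3 + 4*B²) = 3 - 4*B²)
(198720 + 320649)*(G(-270) + X(705)) = (198720 + 320649)*((3 - 4*(-270)²) + 570) = 519369*((3 - 4*72900) + 570) = 519369*((3 - 291600) + 570) = 519369*(-291597 + 570) = 519369*(-291027) = -151150401963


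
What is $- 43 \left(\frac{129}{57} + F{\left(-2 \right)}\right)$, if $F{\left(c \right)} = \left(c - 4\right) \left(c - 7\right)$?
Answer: $- \frac{45967}{19} \approx -2419.3$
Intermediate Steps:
$F{\left(c \right)} = \left(-7 + c\right) \left(-4 + c\right)$ ($F{\left(c \right)} = \left(-4 + c\right) \left(-7 + c\right) = \left(-7 + c\right) \left(-4 + c\right)$)
$- 43 \left(\frac{129}{57} + F{\left(-2 \right)}\right) = - 43 \left(\frac{129}{57} + \left(28 + \left(-2\right)^{2} - -22\right)\right) = - 43 \left(129 \cdot \frac{1}{57} + \left(28 + 4 + 22\right)\right) = - 43 \left(\frac{43}{19} + 54\right) = \left(-43\right) \frac{1069}{19} = - \frac{45967}{19}$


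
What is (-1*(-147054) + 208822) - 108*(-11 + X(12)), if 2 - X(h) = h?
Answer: 358144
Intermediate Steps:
X(h) = 2 - h
(-1*(-147054) + 208822) - 108*(-11 + X(12)) = (-1*(-147054) + 208822) - 108*(-11 + (2 - 1*12)) = (147054 + 208822) - 108*(-11 + (2 - 12)) = 355876 - 108*(-11 - 10) = 355876 - 108*(-21) = 355876 + 2268 = 358144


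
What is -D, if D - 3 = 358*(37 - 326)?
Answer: 103459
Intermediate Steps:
D = -103459 (D = 3 + 358*(37 - 326) = 3 + 358*(-289) = 3 - 103462 = -103459)
-D = -1*(-103459) = 103459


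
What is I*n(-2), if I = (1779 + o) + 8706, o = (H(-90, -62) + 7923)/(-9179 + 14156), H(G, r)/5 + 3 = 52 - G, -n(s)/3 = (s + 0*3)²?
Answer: -208769852/1659 ≈ -1.2584e+5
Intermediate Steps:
n(s) = -3*s² (n(s) = -3*(s + 0*3)² = -3*(s + 0)² = -3*s²)
H(G, r) = 245 - 5*G (H(G, r) = -15 + 5*(52 - G) = -15 + (260 - 5*G) = 245 - 5*G)
o = 8618/4977 (o = ((245 - 5*(-90)) + 7923)/(-9179 + 14156) = ((245 + 450) + 7923)/4977 = (695 + 7923)*(1/4977) = 8618*(1/4977) = 8618/4977 ≈ 1.7316)
I = 52192463/4977 (I = (1779 + 8618/4977) + 8706 = 8862701/4977 + 8706 = 52192463/4977 ≈ 10487.)
I*n(-2) = 52192463*(-3*(-2)²)/4977 = 52192463*(-3*4)/4977 = (52192463/4977)*(-12) = -208769852/1659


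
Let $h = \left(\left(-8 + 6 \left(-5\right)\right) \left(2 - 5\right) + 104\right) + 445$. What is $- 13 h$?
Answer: $-8619$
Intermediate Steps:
$h = 663$ ($h = \left(\left(-8 - 30\right) \left(-3\right) + 104\right) + 445 = \left(\left(-38\right) \left(-3\right) + 104\right) + 445 = \left(114 + 104\right) + 445 = 218 + 445 = 663$)
$- 13 h = \left(-13\right) 663 = -8619$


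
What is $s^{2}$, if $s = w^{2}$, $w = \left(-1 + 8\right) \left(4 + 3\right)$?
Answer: $5764801$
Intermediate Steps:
$w = 49$ ($w = 7 \cdot 7 = 49$)
$s = 2401$ ($s = 49^{2} = 2401$)
$s^{2} = 2401^{2} = 5764801$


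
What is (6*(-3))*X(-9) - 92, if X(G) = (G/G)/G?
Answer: -90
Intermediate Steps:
X(G) = 1/G
(6*(-3))*X(-9) - 92 = (6*(-3))/(-9) - 92 = -18*(-⅑) - 92 = 2 - 92 = -90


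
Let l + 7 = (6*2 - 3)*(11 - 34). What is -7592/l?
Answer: 3796/107 ≈ 35.477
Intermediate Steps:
l = -214 (l = -7 + (6*2 - 3)*(11 - 34) = -7 + (12 - 3)*(-23) = -7 + 9*(-23) = -7 - 207 = -214)
-7592/l = -7592/(-214) = -7592*(-1/214) = 3796/107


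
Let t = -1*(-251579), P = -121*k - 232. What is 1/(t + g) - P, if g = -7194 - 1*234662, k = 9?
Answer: 12844084/9723 ≈ 1321.0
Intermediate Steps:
P = -1321 (P = -121*9 - 232 = -1089 - 232 = -1321)
g = -241856 (g = -7194 - 234662 = -241856)
t = 251579
1/(t + g) - P = 1/(251579 - 241856) - 1*(-1321) = 1/9723 + 1321 = 12844084/9723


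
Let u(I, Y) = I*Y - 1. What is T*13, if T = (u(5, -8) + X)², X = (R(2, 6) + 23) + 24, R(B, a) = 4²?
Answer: 6292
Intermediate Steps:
R(B, a) = 16
u(I, Y) = -1 + I*Y
X = 63 (X = (16 + 23) + 24 = 39 + 24 = 63)
T = 484 (T = ((-1 + 5*(-8)) + 63)² = ((-1 - 40) + 63)² = (-41 + 63)² = 22² = 484)
T*13 = 484*13 = 6292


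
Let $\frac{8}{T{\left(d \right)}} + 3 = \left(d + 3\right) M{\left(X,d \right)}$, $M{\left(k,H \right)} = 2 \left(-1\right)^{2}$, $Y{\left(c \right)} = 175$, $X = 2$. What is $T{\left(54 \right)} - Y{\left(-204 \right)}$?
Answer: $- \frac{19417}{111} \approx -174.93$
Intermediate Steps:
$M{\left(k,H \right)} = 2$ ($M{\left(k,H \right)} = 2 \cdot 1 = 2$)
$T{\left(d \right)} = \frac{8}{3 + 2 d}$ ($T{\left(d \right)} = \frac{8}{-3 + \left(d + 3\right) 2} = \frac{8}{-3 + \left(3 + d\right) 2} = \frac{8}{-3 + \left(6 + 2 d\right)} = \frac{8}{3 + 2 d}$)
$T{\left(54 \right)} - Y{\left(-204 \right)} = \frac{8}{3 + 2 \cdot 54} - 175 = \frac{8}{3 + 108} - 175 = \frac{8}{111} - 175 = - \frac{19417}{111}$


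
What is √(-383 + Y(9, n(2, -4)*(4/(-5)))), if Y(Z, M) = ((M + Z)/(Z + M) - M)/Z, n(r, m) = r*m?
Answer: I*√9590/5 ≈ 19.586*I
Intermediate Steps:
n(r, m) = m*r
Y(Z, M) = (1 - M)/Z (Y(Z, M) = ((M + Z)/(M + Z) - M)/Z = (1 - M)/Z)
√(-383 + Y(9, n(2, -4)*(4/(-5)))) = √(-383 + (1 - (-4*2)*4/(-5))/9) = √(-383 + (1 - (-8)*4*(-⅕))/9) = √(-383 + (1 - (-8)*(-4)/5)/9) = √(-383 + (1 - 1*32/5)/9) = √(-383 + (1 - 32/5)/9) = √(-383 + (⅑)*(-27/5)) = √(-383 - ⅗) = √(-1918/5) = I*√9590/5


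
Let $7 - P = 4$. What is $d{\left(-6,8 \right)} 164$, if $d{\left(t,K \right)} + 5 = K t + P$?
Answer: $-8200$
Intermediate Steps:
$P = 3$ ($P = 7 - 4 = 3$)
$d{\left(t,K \right)} = -2 + K t$ ($d{\left(t,K \right)} = -5 + \left(K t + 3\right) = -5 + \left(3 + K t\right) = -2 + K t$)
$d{\left(-6,8 \right)} 164 = \left(-2 + 8 \left(-6\right)\right) 164 = \left(-2 - 48\right) 164 = \left(-50\right) 164 = -8200$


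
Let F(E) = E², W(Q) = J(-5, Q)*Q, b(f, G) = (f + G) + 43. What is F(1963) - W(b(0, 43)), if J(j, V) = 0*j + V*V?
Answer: 3217313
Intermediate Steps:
b(f, G) = 43 + G + f (b(f, G) = (G + f) + 43 = 43 + G + f)
J(j, V) = V² (J(j, V) = 0 + V² = V²)
W(Q) = Q³ (W(Q) = Q²*Q = Q³)
F(1963) - W(b(0, 43)) = 1963² - (43 + 43 + 0)³ = 3853369 - 1*86³ = 3853369 - 1*636056 = 3853369 - 636056 = 3217313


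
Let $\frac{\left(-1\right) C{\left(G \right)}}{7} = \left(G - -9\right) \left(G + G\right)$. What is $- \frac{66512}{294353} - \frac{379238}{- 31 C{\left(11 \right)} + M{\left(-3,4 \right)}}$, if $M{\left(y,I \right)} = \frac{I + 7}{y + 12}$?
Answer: $- \frac{1061824410598}{252946657843} \approx -4.1978$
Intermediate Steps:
$M{\left(y,I \right)} = \frac{7 + I}{12 + y}$
$C{\left(G \right)} = - 14 G \left(9 + G\right)$ ($C{\left(G \right)} = - 7 \left(G - -9\right) \left(G + G\right) = - 7 \left(G + 9\right) 2 G = - 7 \left(9 + G\right) 2 G = - 7 \cdot 2 G \left(9 + G\right) = - 14 G \left(9 + G\right)$)
$- \frac{66512}{294353} - \frac{379238}{- 31 C{\left(11 \right)} + M{\left(-3,4 \right)}} = - \frac{66512}{294353} - \frac{379238}{- 31 \left(\left(-14\right) 11 \left(9 + 11\right)\right) + \frac{7 + 4}{12 - 3}} = \left(-66512\right) \frac{1}{294353} - \frac{379238}{- 31 \left(\left(-14\right) 11 \cdot 20\right) + \frac{1}{9} \cdot 11} = - \frac{66512}{294353} - \frac{379238}{\left(-31\right) \left(-3080\right) + \frac{1}{9} \cdot 11} = - \frac{66512}{294353} - \frac{379238}{95480 + \frac{11}{9}} = - \frac{66512}{294353} - \frac{379238}{\frac{859331}{9}} = - \frac{66512}{294353} - \frac{3413142}{859331} = - \frac{1061824410598}{252946657843}$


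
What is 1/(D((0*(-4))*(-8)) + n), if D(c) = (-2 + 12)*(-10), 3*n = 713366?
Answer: 3/713066 ≈ 4.2072e-6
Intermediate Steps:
n = 713366/3 (n = (⅓)*713366 = 713366/3 ≈ 2.3779e+5)
D(c) = -100 (D(c) = 10*(-10) = -100)
1/(D((0*(-4))*(-8)) + n) = 1/(-100 + 713366/3) = 1/(713066/3) = 3/713066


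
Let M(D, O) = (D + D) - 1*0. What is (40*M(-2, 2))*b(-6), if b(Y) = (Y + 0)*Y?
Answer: -5760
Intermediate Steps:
M(D, O) = 2*D (M(D, O) = 2*D + 0 = 2*D)
b(Y) = Y² (b(Y) = Y*Y = Y²)
(40*M(-2, 2))*b(-6) = (40*(2*(-2)))*(-6)² = (40*(-4))*36 = -160*36 = -5760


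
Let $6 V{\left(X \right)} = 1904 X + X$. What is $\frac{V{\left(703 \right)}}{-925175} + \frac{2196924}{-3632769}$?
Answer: $- \frac{379117637923}{448126274610} \approx -0.84601$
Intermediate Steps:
$V{\left(X \right)} = \frac{635 X}{2}$ ($V{\left(X \right)} = \frac{1904 X + X}{6} = \frac{1905 X}{6} = \frac{635 X}{2}$)
$\frac{V{\left(703 \right)}}{-925175} + \frac{2196924}{-3632769} = \frac{\frac{635}{2} \cdot 703}{-925175} + \frac{2196924}{-3632769} = \frac{446405}{2} \left(- \frac{1}{925175}\right) + 2196924 \left(- \frac{1}{3632769}\right) = - \frac{89281}{370070} - \frac{732308}{1210923} = - \frac{379117637923}{448126274610}$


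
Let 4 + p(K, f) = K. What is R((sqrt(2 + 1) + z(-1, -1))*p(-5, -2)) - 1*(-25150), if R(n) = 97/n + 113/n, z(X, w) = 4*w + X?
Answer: 830125/33 + 35*sqrt(3)/33 ≈ 25157.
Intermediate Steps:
z(X, w) = X + 4*w
p(K, f) = -4 + K
R(n) = 210/n
R((sqrt(2 + 1) + z(-1, -1))*p(-5, -2)) - 1*(-25150) = 210/(((sqrt(2 + 1) + (-1 + 4*(-1)))*(-4 - 5))) - 1*(-25150) = 210/(((sqrt(3) + (-1 - 4))*(-9))) + 25150 = 210/(((sqrt(3) - 5)*(-9))) + 25150 = 210/(((-5 + sqrt(3))*(-9))) + 25150 = 210/(45 - 9*sqrt(3)) + 25150 = 25150 + 210/(45 - 9*sqrt(3))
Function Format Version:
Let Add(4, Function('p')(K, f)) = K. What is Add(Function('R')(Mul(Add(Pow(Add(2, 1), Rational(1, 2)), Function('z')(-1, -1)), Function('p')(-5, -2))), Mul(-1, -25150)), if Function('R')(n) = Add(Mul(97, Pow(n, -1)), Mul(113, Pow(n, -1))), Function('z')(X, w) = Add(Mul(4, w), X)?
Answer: Add(Rational(830125, 33), Mul(Rational(35, 33), Pow(3, Rational(1, 2)))) ≈ 25157.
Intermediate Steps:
Function('z')(X, w) = Add(X, Mul(4, w))
Function('p')(K, f) = Add(-4, K)
Function('R')(n) = Mul(210, Pow(n, -1))
Add(Function('R')(Mul(Add(Pow(Add(2, 1), Rational(1, 2)), Function('z')(-1, -1)), Function('p')(-5, -2))), Mul(-1, -25150)) = Add(Mul(210, Pow(Mul(Add(Pow(Add(2, 1), Rational(1, 2)), Add(-1, Mul(4, -1))), Add(-4, -5)), -1)), Mul(-1, -25150)) = Add(Mul(210, Pow(Mul(Add(Pow(3, Rational(1, 2)), Add(-1, -4)), -9), -1)), 25150) = Add(Mul(210, Pow(Mul(Add(Pow(3, Rational(1, 2)), -5), -9), -1)), 25150) = Add(Mul(210, Pow(Mul(Add(-5, Pow(3, Rational(1, 2))), -9), -1)), 25150) = Add(Mul(210, Pow(Add(45, Mul(-9, Pow(3, Rational(1, 2)))), -1)), 25150) = Add(25150, Mul(210, Pow(Add(45, Mul(-9, Pow(3, Rational(1, 2)))), -1)))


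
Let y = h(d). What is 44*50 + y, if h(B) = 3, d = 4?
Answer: 2203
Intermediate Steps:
y = 3
44*50 + y = 44*50 + 3 = 2200 + 3 = 2203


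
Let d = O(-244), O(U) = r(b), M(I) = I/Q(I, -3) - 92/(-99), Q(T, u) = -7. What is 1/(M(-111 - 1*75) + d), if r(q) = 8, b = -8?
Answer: 693/24602 ≈ 0.028168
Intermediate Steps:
M(I) = 92/99 - I/7 (M(I) = I/(-7) - 92/(-99) = I*(-⅐) - 92*(-1/99) = -I/7 + 92/99 = 92/99 - I/7)
O(U) = 8
d = 8
1/(M(-111 - 1*75) + d) = 1/((92/99 - (-111 - 1*75)/7) + 8) = 1/((92/99 - (-111 - 75)/7) + 8) = 1/((92/99 - ⅐*(-186)) + 8) = 1/((92/99 + 186/7) + 8) = 1/(19058/693 + 8) = 1/(24602/693) = 693/24602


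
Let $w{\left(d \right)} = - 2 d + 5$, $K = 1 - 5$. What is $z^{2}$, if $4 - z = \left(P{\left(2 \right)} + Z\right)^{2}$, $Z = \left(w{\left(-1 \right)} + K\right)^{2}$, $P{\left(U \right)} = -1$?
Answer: $3600$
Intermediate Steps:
$K = -4$
$w{\left(d \right)} = 5 - 2 d$
$Z = 9$ ($Z = \left(\left(5 - -2\right) - 4\right)^{2} = \left(\left(5 + 2\right) - 4\right)^{2} = \left(7 - 4\right)^{2} = 3^{2} = 9$)
$z = -60$ ($z = 4 - \left(-1 + 9\right)^{2} = 4 - 8^{2} = 4 - 64 = -60$)
$z^{2} = \left(-60\right)^{2} = 3600$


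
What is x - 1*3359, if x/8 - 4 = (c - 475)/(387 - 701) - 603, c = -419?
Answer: -1276131/157 ≈ -8128.2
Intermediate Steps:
x = -748768/157 (x = 32 + 8*((-419 - 475)/(387 - 701) - 603) = 32 + 8*(-894/(-314) - 603) = 32 + 8*(-894*(-1/314) - 603) = 32 + 8*(447/157 - 603) = 32 + 8*(-94224/157) = 32 - 753792/157 = -748768/157 ≈ -4769.2)
x - 1*3359 = -748768/157 - 1*3359 = -748768/157 - 3359 = -1276131/157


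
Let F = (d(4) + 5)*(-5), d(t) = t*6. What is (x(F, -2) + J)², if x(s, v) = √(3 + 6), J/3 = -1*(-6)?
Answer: 441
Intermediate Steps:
d(t) = 6*t
J = 18 (J = 3*(-1*(-6)) = 3*6 = 18)
F = -145 (F = (6*4 + 5)*(-5) = (24 + 5)*(-5) = 29*(-5) = -145)
x(s, v) = 3 (x(s, v) = √9 = 3)
(x(F, -2) + J)² = (3 + 18)² = 21² = 441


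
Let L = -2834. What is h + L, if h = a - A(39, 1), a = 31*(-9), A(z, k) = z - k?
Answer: -3151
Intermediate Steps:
a = -279
h = -317 (h = -279 - (39 - 1*1) = -279 - (39 - 1) = -279 - 1*38 = -279 - 38 = -317)
h + L = -317 - 2834 = -3151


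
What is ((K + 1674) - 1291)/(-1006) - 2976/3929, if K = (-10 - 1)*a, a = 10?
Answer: -4066473/3952574 ≈ -1.0288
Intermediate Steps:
K = -110 (K = (-10 - 1)*10 = -11*10 = -110)
((K + 1674) - 1291)/(-1006) - 2976/3929 = ((-110 + 1674) - 1291)/(-1006) - 2976/3929 = (1564 - 1291)*(-1/1006) - 2976*1/3929 = 273*(-1/1006) - 2976/3929 = -273/1006 - 2976/3929 = -4066473/3952574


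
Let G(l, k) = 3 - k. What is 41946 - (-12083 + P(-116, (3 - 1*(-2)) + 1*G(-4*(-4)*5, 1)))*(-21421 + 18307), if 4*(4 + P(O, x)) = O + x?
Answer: -75363657/2 ≈ -3.7682e+7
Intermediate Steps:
P(O, x) = -4 + O/4 + x/4 (P(O, x) = -4 + (O + x)/4 = -4 + (O/4 + x/4) = -4 + O/4 + x/4)
41946 - (-12083 + P(-116, (3 - 1*(-2)) + 1*G(-4*(-4)*5, 1)))*(-21421 + 18307) = 41946 - (-12083 + (-4 + (¼)*(-116) + ((3 - 1*(-2)) + 1*(3 - 1*1))/4))*(-21421 + 18307) = 41946 - (-12083 + (-4 - 29 + ((3 + 2) + 1*(3 - 1))/4))*(-3114) = 41946 - (-12083 + (-4 - 29 + (5 + 1*2)/4))*(-3114) = 41946 - (-12083 + (-4 - 29 + (5 + 2)/4))*(-3114) = 41946 - (-12083 + (-4 - 29 + (¼)*7))*(-3114) = 41946 - (-12083 + (-4 - 29 + 7/4))*(-3114) = 41946 - (-12083 - 125/4)*(-3114) = 41946 - (-48457)*(-3114)/4 = 41946 - 1*75447549/2 = 41946 - 75447549/2 = -75363657/2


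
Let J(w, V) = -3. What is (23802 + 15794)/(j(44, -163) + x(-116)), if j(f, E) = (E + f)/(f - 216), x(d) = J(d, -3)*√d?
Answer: 810450928/30899857 + 7028448384*I*√29/30899857 ≈ 26.228 + 1224.9*I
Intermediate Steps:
x(d) = -3*√d
j(f, E) = (E + f)/(-216 + f)
(23802 + 15794)/(j(44, -163) + x(-116)) = (23802 + 15794)/((-163 + 44)/(-216 + 44) - 6*I*√29) = 39596/(-119/(-172) - 6*I*√29) = 39596/(-1/172*(-119) - 6*I*√29) = 39596/(119/172 - 6*I*√29)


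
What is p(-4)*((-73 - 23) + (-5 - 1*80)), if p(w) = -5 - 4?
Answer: 1629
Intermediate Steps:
p(w) = -9
p(-4)*((-73 - 23) + (-5 - 1*80)) = -9*((-73 - 23) + (-5 - 1*80)) = -9*(-96 + (-5 - 80)) = -9*(-96 - 85) = -9*(-181) = 1629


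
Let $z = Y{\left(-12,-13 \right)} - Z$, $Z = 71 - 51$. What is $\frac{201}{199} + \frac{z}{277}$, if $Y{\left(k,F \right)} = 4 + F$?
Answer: $\frac{49906}{55123} \approx 0.90536$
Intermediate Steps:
$Z = 20$
$z = -29$ ($z = \left(4 - 13\right) - 20 = -9 - 20 = -29$)
$\frac{201}{199} + \frac{z}{277} = \frac{201}{199} - \frac{29}{277} = \frac{49906}{55123}$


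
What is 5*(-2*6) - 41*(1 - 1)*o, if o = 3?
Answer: -60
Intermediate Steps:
5*(-2*6) - 41*(1 - 1)*o = 5*(-2*6) - 41*(1 - 1)*3 = 5*(-12) - 0*3 = -60 - 41*0 = -60 + 0 = -60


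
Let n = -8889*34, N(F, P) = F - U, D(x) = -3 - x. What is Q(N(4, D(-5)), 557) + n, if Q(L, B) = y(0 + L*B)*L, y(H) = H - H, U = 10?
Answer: -302226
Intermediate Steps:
N(F, P) = -10 + F (N(F, P) = F - 1*10 = F - 10 = -10 + F)
y(H) = 0
Q(L, B) = 0 (Q(L, B) = 0*L = 0)
n = -302226
Q(N(4, D(-5)), 557) + n = 0 - 302226 = -302226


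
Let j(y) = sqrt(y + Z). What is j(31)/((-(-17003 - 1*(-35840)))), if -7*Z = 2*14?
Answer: -sqrt(3)/6279 ≈ -0.00027585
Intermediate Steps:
Z = -4 (Z = -2*14/7 = -1/7*28 = -4)
j(y) = sqrt(-4 + y) (j(y) = sqrt(y - 4) = sqrt(-4 + y))
j(31)/((-(-17003 - 1*(-35840)))) = sqrt(-4 + 31)/((-(-17003 - 1*(-35840)))) = sqrt(27)/((-(-17003 + 35840))) = (3*sqrt(3))/((-1*18837)) = (3*sqrt(3))/(-18837) = (3*sqrt(3))*(-1/18837) = -sqrt(3)/6279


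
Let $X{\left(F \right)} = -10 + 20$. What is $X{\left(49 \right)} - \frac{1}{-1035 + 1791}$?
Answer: $\frac{7559}{756} \approx 9.9987$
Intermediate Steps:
$X{\left(F \right)} = 10$
$X{\left(49 \right)} - \frac{1}{-1035 + 1791} = 10 - \frac{1}{-1035 + 1791} = 10 - \frac{1}{756} = \frac{7559}{756}$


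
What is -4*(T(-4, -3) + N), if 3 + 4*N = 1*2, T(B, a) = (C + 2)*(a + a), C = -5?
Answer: -71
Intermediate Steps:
T(B, a) = -6*a (T(B, a) = (-5 + 2)*(a + a) = -6*a)
N = -¼ (N = -¾ + (1*2)/4 = -¾ + (¼)*2 = -¾ + ½ = -¼ ≈ -0.25000)
-4*(T(-4, -3) + N) = -4*(-6*(-3) - ¼) = -4*(18 - ¼) = -4*71/4 = -71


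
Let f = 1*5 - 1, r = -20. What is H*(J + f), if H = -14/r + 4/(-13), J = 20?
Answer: 612/65 ≈ 9.4154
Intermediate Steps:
H = 51/130 (H = -14/(-20) + 4/(-13) = -14*(-1/20) + 4*(-1/13) = 7/10 - 4/13 = 51/130 ≈ 0.39231)
f = 4 (f = 5 - 1 = 4)
H*(J + f) = 51*(20 + 4)/130 = (51/130)*24 = 612/65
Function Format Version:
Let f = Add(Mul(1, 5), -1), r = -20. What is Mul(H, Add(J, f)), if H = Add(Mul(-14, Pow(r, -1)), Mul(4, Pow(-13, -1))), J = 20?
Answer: Rational(612, 65) ≈ 9.4154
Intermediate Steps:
H = Rational(51, 130) (H = Add(Mul(-14, Pow(-20, -1)), Mul(4, Pow(-13, -1))) = Add(Mul(-14, Rational(-1, 20)), Mul(4, Rational(-1, 13))) = Add(Rational(7, 10), Rational(-4, 13)) = Rational(51, 130) ≈ 0.39231)
f = 4 (f = Add(5, -1) = 4)
Mul(H, Add(J, f)) = Mul(Rational(51, 130), Add(20, 4)) = Mul(Rational(51, 130), 24) = Rational(612, 65)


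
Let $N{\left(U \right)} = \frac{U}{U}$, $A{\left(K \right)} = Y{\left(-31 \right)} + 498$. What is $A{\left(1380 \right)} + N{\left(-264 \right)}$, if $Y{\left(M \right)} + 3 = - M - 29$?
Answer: $498$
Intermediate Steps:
$Y{\left(M \right)} = -32 - M$ ($Y{\left(M \right)} = -3 - \left(29 + M\right) = -32 - M$)
$A{\left(K \right)} = 497$ ($A{\left(K \right)} = \left(-32 - -31\right) + 498 = \left(-32 + 31\right) + 498 = -1 + 498 = 497$)
$N{\left(U \right)} = 1$
$A{\left(1380 \right)} + N{\left(-264 \right)} = 497 + 1 = 498$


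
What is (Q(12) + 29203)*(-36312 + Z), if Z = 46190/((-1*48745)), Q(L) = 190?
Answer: -10405560719918/9749 ≈ -1.0673e+9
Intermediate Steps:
Z = -9238/9749 (Z = 46190/(-48745) = 46190*(-1/48745) = -9238/9749 ≈ -0.94758)
(Q(12) + 29203)*(-36312 + Z) = (190 + 29203)*(-36312 - 9238/9749) = 29393*(-354014926/9749) = -10405560719918/9749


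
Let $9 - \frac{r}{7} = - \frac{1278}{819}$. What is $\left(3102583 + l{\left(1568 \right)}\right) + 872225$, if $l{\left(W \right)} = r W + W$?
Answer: $\frac{53199736}{13} \approx 4.0923 \cdot 10^{6}$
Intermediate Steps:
$r = \frac{961}{13}$ ($r = 63 - 7 \left(- \frac{1278}{819}\right) = 63 - 7 \left(\left(-1278\right) \frac{1}{819}\right) = 63 - - \frac{142}{13} = 63 + \frac{142}{13} = \frac{961}{13} \approx 73.923$)
$l{\left(W \right)} = \frac{974 W}{13}$ ($l{\left(W \right)} = \frac{961 W}{13} + W = \frac{974 W}{13}$)
$\left(3102583 + l{\left(1568 \right)}\right) + 872225 = \left(3102583 + \frac{974}{13} \cdot 1568\right) + 872225 = \left(3102583 + \frac{1527232}{13}\right) + 872225 = \frac{41860811}{13} + 872225 = \frac{53199736}{13}$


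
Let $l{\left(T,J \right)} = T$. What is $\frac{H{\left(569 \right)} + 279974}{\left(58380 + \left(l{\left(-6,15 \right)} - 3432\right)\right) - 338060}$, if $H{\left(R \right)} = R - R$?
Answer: $- \frac{139987}{141559} \approx -0.9889$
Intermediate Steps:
$H{\left(R \right)} = 0$
$\frac{H{\left(569 \right)} + 279974}{\left(58380 + \left(l{\left(-6,15 \right)} - 3432\right)\right) - 338060} = \frac{0 + 279974}{\left(58380 - 3438\right) - 338060} = \frac{279974}{\left(58380 - 3438\right) - 338060} = \frac{279974}{54942 - 338060} = \frac{279974}{-283118} = 279974 \left(- \frac{1}{283118}\right) = - \frac{139987}{141559}$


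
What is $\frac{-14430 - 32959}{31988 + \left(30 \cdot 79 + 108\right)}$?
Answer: $- \frac{47389}{34466} \approx -1.3749$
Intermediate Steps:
$\frac{-14430 - 32959}{31988 + \left(30 \cdot 79 + 108\right)} = - \frac{47389}{31988 + \left(2370 + 108\right)} = - \frac{47389}{31988 + 2478} = - \frac{47389}{34466}$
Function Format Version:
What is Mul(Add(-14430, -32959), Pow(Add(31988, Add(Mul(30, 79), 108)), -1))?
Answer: Rational(-47389, 34466) ≈ -1.3749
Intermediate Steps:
Mul(Add(-14430, -32959), Pow(Add(31988, Add(Mul(30, 79), 108)), -1)) = Mul(-47389, Pow(Add(31988, Add(2370, 108)), -1)) = Mul(-47389, Pow(Add(31988, 2478), -1)) = Mul(-47389, Pow(34466, -1)) = Mul(-47389, Rational(1, 34466)) = Rational(-47389, 34466)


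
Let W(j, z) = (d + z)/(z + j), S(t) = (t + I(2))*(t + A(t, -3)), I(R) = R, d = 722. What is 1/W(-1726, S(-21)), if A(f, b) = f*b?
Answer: 631/19 ≈ 33.211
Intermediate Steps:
A(f, b) = b*f
S(t) = -2*t*(2 + t) (S(t) = (t + 2)*(t - 3*t) = (2 + t)*(-2*t) = -2*t*(2 + t))
W(j, z) = (722 + z)/(j + z) (W(j, z) = (722 + z)/(z + j) = (722 + z)/(j + z))
1/W(-1726, S(-21)) = 1/((722 + 2*(-21)*(-2 - 1*(-21)))/(-1726 + 2*(-21)*(-2 - 1*(-21)))) = 1/((722 + 2*(-21)*(-2 + 21))/(-1726 + 2*(-21)*(-2 + 21))) = 1/((722 + 2*(-21)*19)/(-1726 + 2*(-21)*19)) = 1/((722 - 798)/(-1726 - 798)) = 1/(-76/(-2524)) = 1/(-1/2524*(-76)) = 1/(19/631) = 631/19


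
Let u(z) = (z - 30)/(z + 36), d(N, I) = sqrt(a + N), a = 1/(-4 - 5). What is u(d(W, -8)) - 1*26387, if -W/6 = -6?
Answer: -27205910/1031 + 18*sqrt(323)/1031 ≈ -26388.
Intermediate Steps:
W = 36 (W = -6*(-6) = 36)
a = -1/9 (a = 1/(-9) = -1/9 ≈ -0.11111)
d(N, I) = sqrt(-1/9 + N)
u(z) = (-30 + z)/(36 + z)
u(d(W, -8)) - 1*26387 = (-30 + sqrt(-1 + 9*36)/3)/(36 + sqrt(-1 + 9*36)/3) - 1*26387 = (-30 + sqrt(-1 + 324)/3)/(36 + sqrt(-1 + 324)/3) - 26387 = (-30 + sqrt(323)/3)/(36 + sqrt(323)/3) - 26387 = -26387 + (-30 + sqrt(323)/3)/(36 + sqrt(323)/3)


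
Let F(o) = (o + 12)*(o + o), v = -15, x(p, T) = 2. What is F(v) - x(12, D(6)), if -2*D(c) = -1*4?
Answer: 88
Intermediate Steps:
D(c) = 2 (D(c) = -(-1)*4/2 = -½*(-4) = 2)
F(o) = 2*o*(12 + o) (F(o) = (12 + o)*(2*o) = 2*o*(12 + o))
F(v) - x(12, D(6)) = 2*(-15)*(12 - 15) - 1*2 = 2*(-15)*(-3) - 2 = 90 - 2 = 88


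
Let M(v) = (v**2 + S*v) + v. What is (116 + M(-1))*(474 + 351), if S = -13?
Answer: 106425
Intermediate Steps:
M(v) = v**2 - 12*v (M(v) = (v**2 - 13*v) + v = v**2 - 12*v)
(116 + M(-1))*(474 + 351) = (116 - (-12 - 1))*(474 + 351) = (116 - 1*(-13))*825 = (116 + 13)*825 = 129*825 = 106425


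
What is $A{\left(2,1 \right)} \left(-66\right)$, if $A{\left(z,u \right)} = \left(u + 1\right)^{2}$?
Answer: $-264$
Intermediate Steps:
$A{\left(z,u \right)} = \left(1 + u\right)^{2}$
$A{\left(2,1 \right)} \left(-66\right) = \left(1 + 1\right)^{2} \left(-66\right) = 2^{2} \left(-66\right) = 4 \left(-66\right) = -264$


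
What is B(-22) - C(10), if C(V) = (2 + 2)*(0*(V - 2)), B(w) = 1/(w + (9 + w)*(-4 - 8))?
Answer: 1/134 ≈ 0.0074627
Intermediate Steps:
B(w) = 1/(-108 - 11*w) (B(w) = 1/(w + (9 + w)*(-12)) = 1/(w + (-108 - 12*w)) = 1/(-108 - 11*w))
C(V) = 0 (C(V) = 4*(0*(-2 + V)) = 4*0 = 0)
B(-22) - C(10) = -1/(108 + 11*(-22)) - 1*0 = -1/(108 - 242) + 0 = -1/(-134) + 0 = -1*(-1/134) + 0 = 1/134 + 0 = 1/134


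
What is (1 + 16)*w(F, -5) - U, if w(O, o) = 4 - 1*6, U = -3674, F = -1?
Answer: 3640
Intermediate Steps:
w(O, o) = -2 (w(O, o) = 4 - 6 = -2)
(1 + 16)*w(F, -5) - U = (1 + 16)*(-2) - 1*(-3674) = 17*(-2) + 3674 = -34 + 3674 = 3640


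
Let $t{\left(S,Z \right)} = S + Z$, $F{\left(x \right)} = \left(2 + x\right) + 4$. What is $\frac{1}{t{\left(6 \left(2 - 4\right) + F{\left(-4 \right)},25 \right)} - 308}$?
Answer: $- \frac{1}{293} \approx -0.003413$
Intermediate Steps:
$F{\left(x \right)} = 6 + x$
$\frac{1}{t{\left(6 \left(2 - 4\right) + F{\left(-4 \right)},25 \right)} - 308} = \frac{1}{\left(\left(6 \left(2 - 4\right) + \left(6 - 4\right)\right) + 25\right) - 308} = \frac{1}{\left(\left(6 \left(-2\right) + 2\right) + 25\right) - 308} = \frac{1}{\left(\left(-12 + 2\right) + 25\right) - 308} = \frac{1}{\left(-10 + 25\right) - 308} = \frac{1}{15 - 308} = \frac{1}{-293} = - \frac{1}{293}$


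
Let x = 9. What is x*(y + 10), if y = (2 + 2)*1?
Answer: 126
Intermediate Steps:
y = 4 (y = 4*1 = 4)
x*(y + 10) = 9*(4 + 10) = 9*14 = 126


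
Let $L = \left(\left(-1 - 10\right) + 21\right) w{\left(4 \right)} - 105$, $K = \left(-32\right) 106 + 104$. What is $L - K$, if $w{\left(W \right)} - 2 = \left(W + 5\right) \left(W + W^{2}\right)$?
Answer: $5003$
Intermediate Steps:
$K = -3288$ ($K = -3392 + 104 = -3288$)
$w{\left(W \right)} = 2 + \left(5 + W\right) \left(W + W^{2}\right)$ ($w{\left(W \right)} = 2 + \left(W + 5\right) \left(W + W^{2}\right) = 2 + \left(5 + W\right) \left(W + W^{2}\right)$)
$L = 1715$ ($L = \left(\left(-1 - 10\right) + 21\right) \left(2 + 4^{3} + 5 \cdot 4 + 6 \cdot 4^{2}\right) - 105 = \left(-11 + 21\right) \left(2 + 64 + 20 + 6 \cdot 16\right) - 105 = 10 \left(2 + 64 + 20 + 96\right) - 105 = 10 \cdot 182 - 105 = 1820 - 105 = 1715$)
$L - K = 1715 - -3288 = 1715 + 3288 = 5003$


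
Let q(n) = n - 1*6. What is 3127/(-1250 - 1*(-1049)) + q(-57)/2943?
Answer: -341312/21909 ≈ -15.579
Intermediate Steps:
q(n) = -6 + n (q(n) = n - 6 = -6 + n)
3127/(-1250 - 1*(-1049)) + q(-57)/2943 = 3127/(-1250 - 1*(-1049)) + (-6 - 57)/2943 = 3127/(-1250 + 1049) - 63*1/2943 = 3127/(-201) - 7/327 = 3127*(-1/201) - 7/327 = -3127/201 - 7/327 = -341312/21909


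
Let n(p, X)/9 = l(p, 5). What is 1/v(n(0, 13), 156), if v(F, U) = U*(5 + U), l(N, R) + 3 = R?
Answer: 1/25116 ≈ 3.9815e-5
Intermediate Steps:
l(N, R) = -3 + R
n(p, X) = 18 (n(p, X) = 9*(-3 + 5) = 9*2 = 18)
1/v(n(0, 13), 156) = 1/(156*(5 + 156)) = 1/(156*161) = 1/25116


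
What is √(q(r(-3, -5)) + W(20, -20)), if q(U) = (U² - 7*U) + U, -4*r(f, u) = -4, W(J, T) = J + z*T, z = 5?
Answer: I*√85 ≈ 9.2195*I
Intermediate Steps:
W(J, T) = J + 5*T
r(f, u) = 1 (r(f, u) = -¼*(-4) = 1)
q(U) = U² - 6*U
√(q(r(-3, -5)) + W(20, -20)) = √(1*(-6 + 1) + (20 + 5*(-20))) = √(1*(-5) + (20 - 100)) = √(-5 - 80) = √(-85) = I*√85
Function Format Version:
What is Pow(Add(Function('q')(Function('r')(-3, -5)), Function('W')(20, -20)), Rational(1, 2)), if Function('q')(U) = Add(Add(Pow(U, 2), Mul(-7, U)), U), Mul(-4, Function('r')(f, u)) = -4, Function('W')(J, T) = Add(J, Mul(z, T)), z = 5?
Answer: Mul(I, Pow(85, Rational(1, 2))) ≈ Mul(9.2195, I)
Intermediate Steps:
Function('W')(J, T) = Add(J, Mul(5, T))
Function('r')(f, u) = 1 (Function('r')(f, u) = Mul(Rational(-1, 4), -4) = 1)
Function('q')(U) = Add(Pow(U, 2), Mul(-6, U))
Pow(Add(Function('q')(Function('r')(-3, -5)), Function('W')(20, -20)), Rational(1, 2)) = Pow(Add(Mul(1, Add(-6, 1)), Add(20, Mul(5, -20))), Rational(1, 2)) = Pow(Add(Mul(1, -5), Add(20, -100)), Rational(1, 2)) = Pow(Add(-5, -80), Rational(1, 2)) = Pow(-85, Rational(1, 2)) = Mul(I, Pow(85, Rational(1, 2)))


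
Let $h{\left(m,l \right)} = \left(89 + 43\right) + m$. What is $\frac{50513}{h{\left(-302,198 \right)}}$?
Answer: $- \frac{50513}{170} \approx -297.14$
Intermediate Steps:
$h{\left(m,l \right)} = 132 + m$
$\frac{50513}{h{\left(-302,198 \right)}} = \frac{50513}{132 - 302} = \frac{50513}{-170} = 50513 \left(- \frac{1}{170}\right) = - \frac{50513}{170}$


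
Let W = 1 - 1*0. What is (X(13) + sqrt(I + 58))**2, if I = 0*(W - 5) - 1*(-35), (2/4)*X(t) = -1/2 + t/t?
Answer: (1 + sqrt(93))**2 ≈ 113.29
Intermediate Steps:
W = 1 (W = 1 + 0 = 1)
X(t) = 1 (X(t) = 2*(-1/2 + t/t) = 2*(-1*1/2 + 1) = 2*(-1/2 + 1) = 2*(1/2) = 1)
I = 35 (I = 0*(1 - 5) - 1*(-35) = 0*(-4) + 35 = 0 + 35 = 35)
(X(13) + sqrt(I + 58))**2 = (1 + sqrt(35 + 58))**2 = (1 + sqrt(93))**2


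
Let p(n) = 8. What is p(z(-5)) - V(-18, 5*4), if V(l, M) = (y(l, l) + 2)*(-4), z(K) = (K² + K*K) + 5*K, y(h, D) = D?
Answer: -56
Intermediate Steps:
z(K) = 2*K² + 5*K (z(K) = (K² + K²) + 5*K = 2*K² + 5*K)
V(l, M) = -8 - 4*l (V(l, M) = (l + 2)*(-4) = (2 + l)*(-4) = -8 - 4*l)
p(z(-5)) - V(-18, 5*4) = 8 - (-8 - 4*(-18)) = 8 - (-8 + 72) = 8 - 1*64 = 8 - 64 = -56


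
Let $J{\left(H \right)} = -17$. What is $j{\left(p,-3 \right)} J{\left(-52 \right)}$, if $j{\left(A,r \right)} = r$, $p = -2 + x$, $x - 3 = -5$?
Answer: $51$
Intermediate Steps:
$x = -2$ ($x = 3 - 5 = -2$)
$p = -4$ ($p = -2 - 2 = -4$)
$j{\left(p,-3 \right)} J{\left(-52 \right)} = \left(-3\right) \left(-17\right) = 51$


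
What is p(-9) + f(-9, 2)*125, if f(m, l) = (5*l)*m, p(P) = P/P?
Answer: -11249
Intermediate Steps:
p(P) = 1
f(m, l) = 5*l*m
p(-9) + f(-9, 2)*125 = 1 + (5*2*(-9))*125 = 1 - 90*125 = 1 - 11250 = -11249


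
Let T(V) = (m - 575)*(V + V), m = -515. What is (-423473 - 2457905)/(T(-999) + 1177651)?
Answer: -2881378/3355471 ≈ -0.85871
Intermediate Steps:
T(V) = -2180*V (T(V) = (-515 - 575)*(V + V) = -2180*V)
(-423473 - 2457905)/(T(-999) + 1177651) = (-423473 - 2457905)/(-2180*(-999) + 1177651) = -2881378/(2177820 + 1177651) = -2881378/3355471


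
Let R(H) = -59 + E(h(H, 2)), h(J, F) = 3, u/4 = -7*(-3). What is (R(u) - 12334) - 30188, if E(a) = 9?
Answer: -42572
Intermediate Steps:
u = 84 (u = 4*(-7*(-3)) = 4*21 = 84)
R(H) = -50 (R(H) = -59 + 9 = -50)
(R(u) - 12334) - 30188 = (-50 - 12334) - 30188 = -12384 - 30188 = -42572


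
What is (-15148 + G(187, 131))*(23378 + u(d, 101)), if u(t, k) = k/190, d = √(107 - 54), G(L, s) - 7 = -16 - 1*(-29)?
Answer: -33598690444/95 ≈ -3.5367e+8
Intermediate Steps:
G(L, s) = 20 (G(L, s) = 7 + (-16 - 1*(-29)) = 7 + (-16 + 29) = 7 + 13 = 20)
d = √53 ≈ 7.2801
u(t, k) = k/190 (u(t, k) = k*(1/190) = k/190)
(-15148 + G(187, 131))*(23378 + u(d, 101)) = (-15148 + 20)*(23378 + (1/190)*101) = -15128*(23378 + 101/190) = -15128*4441921/190 = -33598690444/95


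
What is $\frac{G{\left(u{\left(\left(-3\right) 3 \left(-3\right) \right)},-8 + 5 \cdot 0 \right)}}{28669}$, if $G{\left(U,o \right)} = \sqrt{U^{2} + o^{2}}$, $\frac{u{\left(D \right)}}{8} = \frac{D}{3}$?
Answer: $\frac{8 \sqrt{82}}{28669} \approx 0.0025269$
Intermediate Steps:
$u{\left(D \right)} = \frac{8 D}{3}$ ($u{\left(D \right)} = 8 \frac{D}{3} = \frac{8 D}{3}$)
$\frac{G{\left(u{\left(\left(-3\right) 3 \left(-3\right) \right)},-8 + 5 \cdot 0 \right)}}{28669} = \frac{\sqrt{\left(\frac{8 \left(-3\right) 3 \left(-3\right)}{3}\right)^{2} + \left(-8 + 5 \cdot 0\right)^{2}}}{28669} = \sqrt{\left(\frac{8 \left(\left(-9\right) \left(-3\right)\right)}{3}\right)^{2} + \left(-8 + 0\right)^{2}} \cdot \frac{1}{28669} = \sqrt{\left(\frac{8}{3} \cdot 27\right)^{2} + \left(-8\right)^{2}} \cdot \frac{1}{28669} = \sqrt{72^{2} + 64} \cdot \frac{1}{28669} = \sqrt{5184 + 64} \cdot \frac{1}{28669} = \sqrt{5248} \cdot \frac{1}{28669} = 8 \sqrt{82} \cdot \frac{1}{28669} = \frac{8 \sqrt{82}}{28669}$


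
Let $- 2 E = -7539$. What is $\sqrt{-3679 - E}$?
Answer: $\frac{i \sqrt{29794}}{2} \approx 86.305 i$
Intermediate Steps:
$E = \frac{7539}{2}$ ($E = \left(- \frac{1}{2}\right) \left(-7539\right) = \frac{7539}{2} \approx 3769.5$)
$\sqrt{-3679 - E} = \sqrt{-3679 - \frac{7539}{2}} = \sqrt{- \frac{14897}{2}} = \frac{i \sqrt{29794}}{2}$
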